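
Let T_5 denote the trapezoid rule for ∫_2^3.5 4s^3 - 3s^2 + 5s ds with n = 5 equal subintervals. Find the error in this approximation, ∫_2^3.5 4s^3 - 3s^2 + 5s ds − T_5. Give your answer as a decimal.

Exact integral: ∫_2^3.5 f(s) ds = 119.8125.
T_5 = 120.4875.
Error = 119.8125 − 120.4875 = -0.675.

-0.675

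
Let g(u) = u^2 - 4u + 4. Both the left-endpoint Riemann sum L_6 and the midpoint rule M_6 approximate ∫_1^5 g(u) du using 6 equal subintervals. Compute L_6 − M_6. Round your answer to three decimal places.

L_6 ≈ 6.96296.
M_6 ≈ 9.18519.
L_6 − M_6 ≈ -2.222.

-2.222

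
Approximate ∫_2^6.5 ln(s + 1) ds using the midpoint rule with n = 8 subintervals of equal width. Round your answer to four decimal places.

7.3186

Δs = (6.5 − 2)/8 = 0.5625.
Midpoints: 2.28125, 2.84375, 3.40625, 3.96875, 4.53125, 5.09375, 5.65625, 6.21875.
f(2.28125) ≈ 1.1882, f(2.84375) ≈ 1.3464, f(3.40625) ≈ 1.4830, f(3.96875) ≈ 1.6032, f(4.53125) ≈ 1.7104, f(5.09375) ≈ 1.8073, f(5.65625) ≈ 1.8956, f(6.21875) ≈ 1.9767.
Sum = Δs · [f(2.28125) + f(2.84375) + f(3.40625) + ...].
Sum ≈ 7.3186.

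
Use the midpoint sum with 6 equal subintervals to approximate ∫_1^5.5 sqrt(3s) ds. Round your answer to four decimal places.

13.7508

Δs = (5.5 − 1)/6 = 0.75.
Midpoints: 1.375, 2.125, 2.875, 3.625, 4.375, 5.125.
f(1.375) ≈ 2.0310, f(2.125) ≈ 2.5249, f(2.875) ≈ 2.9368, f(3.625) ≈ 3.2977, f(4.375) ≈ 3.6228, f(5.125) ≈ 3.9211.
Sum = Δs · [f(1.375) + f(2.125) + f(2.875) + ...].
Sum ≈ 13.7508.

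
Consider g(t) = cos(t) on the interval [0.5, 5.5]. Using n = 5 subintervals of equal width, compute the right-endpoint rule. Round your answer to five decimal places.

-1.16899

Δt = (5.5 − 0.5)/5 = 1.
Right endpoints: 1.5, 2.5, 3.5, 4.5, 5.5.
g(1.5) ≈ 0.07074, g(2.5) ≈ -0.80114, g(3.5) ≈ -0.93646, g(4.5) ≈ -0.21080, g(5.5) ≈ 0.70867.
Sum = Δt · [g(1.5) + g(2.5) + g(3.5) + g(4.5) + g(5.5)].
Sum ≈ -1.16899.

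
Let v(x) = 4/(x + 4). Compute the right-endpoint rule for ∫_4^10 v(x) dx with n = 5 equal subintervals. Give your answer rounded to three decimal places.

Δx = (10 − 4)/5 = 1.2.
Right endpoints: 5.2, 6.4, 7.6, 8.8, 10.
v(5.2) = 10/23, v(6.4) = 5/13, v(7.6) = 10/29, v(8.8) = 0.3125, v(10) = 2/7.
Sum = Δx · [v(5.2) + v(6.4) + v(7.6) + v(8.8) + v(10)].
Sum ≈ 2.115.

2.115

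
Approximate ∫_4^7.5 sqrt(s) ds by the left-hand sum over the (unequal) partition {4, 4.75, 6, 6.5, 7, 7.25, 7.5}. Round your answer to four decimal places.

8.0584

Subinterval widths: 0.75, 1.25, 0.5, 0.5, 0.25, 0.25.
Left endpoints: 4, 4.75, 6, 6.5, 7, 7.25.
f(4) ≈ 2.0000, f(4.75) ≈ 2.1794, f(6) ≈ 2.4495, f(6.5) ≈ 2.5495, f(7) ≈ 2.6458, f(7.25) ≈ 2.6926.
Sum = Σ Δs_i · f(s_i).
Sum ≈ 8.0584.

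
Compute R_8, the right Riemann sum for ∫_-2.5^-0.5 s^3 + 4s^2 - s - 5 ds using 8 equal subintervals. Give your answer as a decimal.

2.59375

Δs = (-0.5 − (-2.5))/8 = 0.25.
Right endpoints: -2.25, -2, -1.75, -1.5, -1.25, -1, -0.75, -0.5.
f(-2.25) = 6.109375, f(-2) = 5, f(-1.75) = 3.640625, f(-1.5) = 2.125, f(-1.25) = 0.546875, f(-1) = -1, f(-0.75) = -2.421875, f(-0.5) = -3.625.
Sum = Δs · [f(-2.25) + f(-2) + f(-1.75) + ...].
Sum = 2.59375.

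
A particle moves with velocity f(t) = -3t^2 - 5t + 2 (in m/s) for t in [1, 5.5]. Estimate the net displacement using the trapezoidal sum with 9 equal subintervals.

-230.0625

Δt = (5.5 − 1)/9 = 0.5.
f(1) = -6, f(1.5) = -12.25, f(2) = -20, f(2.5) = -29.25, f(3) = -40, f(3.5) = -52.25, f(4) = -66, f(4.5) = -81.25, f(5) = -98, f(5.5) = -116.25.
T_9 = (Δt/2)·[f(t_0) + 2f(t_1) + ... + 2f(t_{8}) + f(t_9)].
Sum = -230.0625.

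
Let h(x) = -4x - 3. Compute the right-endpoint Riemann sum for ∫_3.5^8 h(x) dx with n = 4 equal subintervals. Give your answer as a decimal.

-127.125

Δx = (8 − 3.5)/4 = 1.125.
Right endpoints: 4.625, 5.75, 6.875, 8.
h(4.625) = -21.5, h(5.75) = -26, h(6.875) = -30.5, h(8) = -35.
Sum = Δx · [h(4.625) + h(5.75) + h(6.875) + h(8)].
Sum = -127.125.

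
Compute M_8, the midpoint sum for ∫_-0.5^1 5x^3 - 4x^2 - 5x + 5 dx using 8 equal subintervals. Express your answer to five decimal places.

5.29797

Δx = (1 − (-0.5))/8 = 0.1875.
Midpoints: -0.40625, -0.21875, -0.03125, 0.15625, 0.34375, 0.53125, 0.71875, 0.90625.
f(-0.40625) = 197783/32768, f(-0.21875) = 191693/32768, f(-0.03125) = 168827/32768, f(0.15625) = 135665/32768, f(0.34375) = 98687/32768, f(0.53125) = 64373/32768, f(0.71875) = 39203/32768, f(0.90625) = 29657/32768.
Sum = Δx · [f(-0.40625) + f(-0.21875) + f(-0.03125) + ...].
Sum ≈ 5.29797.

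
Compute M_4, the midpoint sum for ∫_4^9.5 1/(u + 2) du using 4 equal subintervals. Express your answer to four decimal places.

0.6490

Δu = (9.5 − 4)/4 = 1.375.
Midpoints: 4.6875, 6.0625, 7.4375, 8.8125.
f(4.6875) = 16/107, f(6.0625) = 16/129, f(7.4375) = 16/151, f(8.8125) = 16/173.
Sum = Δu · [f(4.6875) + f(6.0625) + f(7.4375) + f(8.8125)].
Sum ≈ 0.6490.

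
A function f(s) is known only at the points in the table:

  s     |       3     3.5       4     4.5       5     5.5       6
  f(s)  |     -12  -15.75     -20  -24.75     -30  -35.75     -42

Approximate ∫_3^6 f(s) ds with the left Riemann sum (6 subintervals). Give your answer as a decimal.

Δs = 0.5.
Sum = 0.5·[(-12) + (-15.75) + (-20) + (-24.75) + (-30) + (-35.75)] = -69.125.

-69.125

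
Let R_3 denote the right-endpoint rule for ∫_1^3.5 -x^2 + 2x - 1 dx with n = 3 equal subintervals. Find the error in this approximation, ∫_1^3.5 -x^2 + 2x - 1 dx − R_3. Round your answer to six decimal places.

Exact integral: ∫_1^3.5 f(x) dx ≈ -5.20833333.
R_3 ≈ -8.10185185.
Error ≈ -5.20833333 − (-8.10185185) ≈ 2.893519.

2.893519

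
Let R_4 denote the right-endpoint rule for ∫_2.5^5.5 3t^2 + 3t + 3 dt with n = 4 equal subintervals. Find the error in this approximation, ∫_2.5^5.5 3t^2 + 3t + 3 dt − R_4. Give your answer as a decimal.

Exact integral: ∫_2.5^5.5 f(t) dt = 195.75.
R_4 = 226.96875.
Error = 195.75 − 226.96875 = -31.21875.

-31.21875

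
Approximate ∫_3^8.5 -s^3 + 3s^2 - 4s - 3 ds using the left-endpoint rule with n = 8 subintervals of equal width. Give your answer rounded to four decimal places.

Δs = (8.5 − 3)/8 = 0.6875.
Left endpoints: 3, 3.6875, 4.375, 5.0625, 5.75, 6.4375, 7.125, 7.8125.
f(3) = -15, f(3.6875) = -110995/4096, f(4.375) = -23971/512, f(5.0625) = -311745/4096, f(5.75) = -116.921875, f(6.4375) = -701255/4096, f(7.125) = -123345/512, f(7.8125) = -1343413/4096.
Sum = Δs · [f(3) + f(3.6875) + f(4.375) + ...].
Sum ≈ -702.6545.

-702.6545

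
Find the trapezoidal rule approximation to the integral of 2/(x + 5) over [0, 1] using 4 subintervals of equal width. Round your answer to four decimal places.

0.3648

Δx = (1 − 0)/4 = 0.25.
f(0) = 0.4, f(0.25) = 8/21, f(0.5) = 4/11, f(0.75) = 8/23, f(1) = 1/3.
T_4 = (Δx/2)·[f(x_0) + 2f(x_1) + 2f(x_2) + 2f(x_3) + f(x_4)].
Sum ≈ 0.3648.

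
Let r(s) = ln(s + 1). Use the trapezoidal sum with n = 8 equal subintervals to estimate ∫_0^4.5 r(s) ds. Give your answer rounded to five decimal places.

Δs = (4.5 − 0)/8 = 0.5625.
r(0) ≈ 0.00000, r(0.5625) ≈ 0.44629, r(1.125) ≈ 0.75377, r(1.6875) ≈ 0.98861, r(2.25) ≈ 1.17865, r(2.8125) ≈ 1.33829, r(3.375) ≈ 1.47591, r(3.9375) ≈ 1.59686, r(4.5) ≈ 1.70475.
T_8 = (Δs/2)·[r(s_0) + 2r(s_1) + ... + 2r(s_{7}) + r(s_8)].
Sum ≈ 4.85480.

4.85480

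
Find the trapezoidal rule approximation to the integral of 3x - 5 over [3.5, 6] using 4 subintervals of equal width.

Δx = (6 − 3.5)/4 = 0.625.
f(3.5) = 5.5, f(4.125) = 7.375, f(4.75) = 9.25, f(5.375) = 11.125, f(6) = 13.
T_4 = (Δx/2)·[f(x_0) + 2f(x_1) + 2f(x_2) + 2f(x_3) + f(x_4)].
Sum = 23.125.

23.125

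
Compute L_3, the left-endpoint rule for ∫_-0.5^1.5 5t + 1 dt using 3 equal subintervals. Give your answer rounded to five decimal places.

Δt = (1.5 − (-0.5))/3 = 2/3.
Left endpoints: -0.5, 1/6, 5/6.
f(-0.5) = -1.5, f(1/6) = 11/6, f(5/6) = 31/6.
Sum = Δt · [f(-0.5) + f(1/6) + f(5/6)].
Sum ≈ 3.66667.

3.66667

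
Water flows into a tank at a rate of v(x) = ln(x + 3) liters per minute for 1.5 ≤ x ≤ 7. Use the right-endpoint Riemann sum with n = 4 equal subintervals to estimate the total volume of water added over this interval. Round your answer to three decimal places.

11.287

Δx = (7 − 1.5)/4 = 1.375.
Right endpoints: 2.875, 4.25, 5.625, 7.
v(2.875) ≈ 1.771, v(4.25) ≈ 1.981, v(5.625) ≈ 2.155, v(7) ≈ 2.303.
Sum = Δx · [v(2.875) + v(4.25) + v(5.625) + v(7)].
Sum ≈ 11.287.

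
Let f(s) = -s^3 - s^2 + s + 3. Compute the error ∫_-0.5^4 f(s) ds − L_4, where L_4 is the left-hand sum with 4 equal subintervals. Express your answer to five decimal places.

-36.46582

Exact integral: ∫_-0.5^4 f(s) ds = -63.984375.
L_4 ≈ -27.5185547.
Error ≈ -63.984375 − (-27.5185547) ≈ -36.46582.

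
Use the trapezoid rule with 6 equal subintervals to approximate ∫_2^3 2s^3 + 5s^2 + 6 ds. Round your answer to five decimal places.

70.25926

Δs = (3 − 2)/6 = 1/6.
f(2) = 42, f(13/6) = 1345/27, f(7/3) = 1583/27, f(2.5) = 68.5, f(8/3) = 2146/27, f(17/6) = 2474/27, f(3) = 105.
T_6 = (Δs/2)·[f(s_0) + 2f(s_1) + ... + 2f(s_{5}) + f(s_6)].
Sum ≈ 70.25926.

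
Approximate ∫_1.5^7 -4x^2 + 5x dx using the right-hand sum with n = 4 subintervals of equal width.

-452.546875

Δx = (7 − 1.5)/4 = 1.375.
Right endpoints: 2.875, 4.25, 5.625, 7.
f(2.875) = -18.6875, f(4.25) = -51, f(5.625) = -98.4375, f(7) = -161.
Sum = Δx · [f(2.875) + f(4.25) + f(5.625) + f(7)].
Sum = -452.546875.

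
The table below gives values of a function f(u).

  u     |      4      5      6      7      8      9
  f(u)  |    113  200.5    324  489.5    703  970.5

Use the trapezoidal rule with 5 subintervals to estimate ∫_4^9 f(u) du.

Δu = 1.
T_5 = (1/2)·[113 + 2·200.5 + 2·324 + 2·489.5 + 2·703 + 970.5] = 2258.75.

2258.75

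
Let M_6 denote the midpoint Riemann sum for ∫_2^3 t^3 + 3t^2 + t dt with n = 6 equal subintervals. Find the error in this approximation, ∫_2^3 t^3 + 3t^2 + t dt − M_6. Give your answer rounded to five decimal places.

0.02431

Exact integral: ∫_2^3 f(t) dt = 37.75.
M_6 ≈ 37.7256944.
Error ≈ 37.75 − 37.7256944 ≈ 0.02431.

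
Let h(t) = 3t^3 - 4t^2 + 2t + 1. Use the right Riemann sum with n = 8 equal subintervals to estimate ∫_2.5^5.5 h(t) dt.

553.171875

Δt = (5.5 − 2.5)/8 = 0.375.
Right endpoints: 2.875, 3.25, 3.625, 4, 4.375, 4.75, 5.125, 5.5.
h(2.875) = 23029/512, h(3.25) = 68.234375, h(3.625) = 50479/512, h(4) = 137, h(4.375) = 94417/512, h(4.75) = 241.765625, h(5.125) = 158731/512, h(5.5) = 390.125.
Sum = Δt · [h(2.875) + h(3.25) + h(3.625) + ...].
Sum = 553.171875.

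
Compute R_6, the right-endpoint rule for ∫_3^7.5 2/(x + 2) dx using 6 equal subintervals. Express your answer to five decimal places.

Δx = (7.5 − 3)/6 = 0.75.
Right endpoints: 3.75, 4.5, 5.25, 6, 6.75, 7.5.
f(3.75) = 8/23, f(4.5) = 4/13, f(5.25) = 8/29, f(6) = 0.25, f(6.75) = 8/35, f(7.5) = 4/19.
Sum = Δx · [f(3.75) + f(4.5) + f(5.25) + ...].
Sum ≈ 1.21536.

1.21536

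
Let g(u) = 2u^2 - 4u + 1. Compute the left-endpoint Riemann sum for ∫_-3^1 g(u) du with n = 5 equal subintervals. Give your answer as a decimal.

52.32

Δu = (1 − (-3))/5 = 0.8.
Left endpoints: -3, -2.2, -1.4, -0.6, 0.2.
g(-3) = 31, g(-2.2) = 19.48, g(-1.4) = 10.52, g(-0.6) = 4.12, g(0.2) = 0.28.
Sum = Δu · [g(-3) + g(-2.2) + g(-1.4) + g(-0.6) + g(0.2)].
Sum = 52.32.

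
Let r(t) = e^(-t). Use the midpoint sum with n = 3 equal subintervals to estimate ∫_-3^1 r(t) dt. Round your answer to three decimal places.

18.329

Δt = (1 − (-3))/3 = 4/3.
Midpoints: -7/3, -1, 1/3.
r(-7/3) ≈ 10.312, r(-1) ≈ 2.718, r(1/3) ≈ 0.717.
Sum = Δt · [r(-7/3) + r(-1) + r(1/3)].
Sum ≈ 18.329.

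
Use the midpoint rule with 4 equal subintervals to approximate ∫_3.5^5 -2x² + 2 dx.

-51.71484375

Δx = (5 − 3.5)/4 = 0.375.
Midpoints: 3.6875, 4.0625, 4.4375, 4.8125.
f(3.6875) = -25.1953125, f(4.0625) = -31.0078125, f(4.4375) = -37.3828125, f(4.8125) = -44.3203125.
Sum = Δx · [f(3.6875) + f(4.0625) + f(4.4375) + f(4.8125)].
Sum = -51.71484375.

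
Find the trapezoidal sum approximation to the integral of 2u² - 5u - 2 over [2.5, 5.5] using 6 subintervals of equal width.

34.75

Δu = (5.5 − 2.5)/6 = 0.5.
f(2.5) = -2, f(3) = 1, f(3.5) = 5, f(4) = 10, f(4.5) = 16, f(5) = 23, f(5.5) = 31.
T_6 = (Δu/2)·[f(u_0) + 2f(u_1) + ... + 2f(u_{5}) + f(u_6)].
Sum = 34.75.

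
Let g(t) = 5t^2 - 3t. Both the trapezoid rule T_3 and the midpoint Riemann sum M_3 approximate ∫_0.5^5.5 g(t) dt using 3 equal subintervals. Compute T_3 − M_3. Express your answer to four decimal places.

17.3611

T_3 ≈ 243.657407.
M_3 ≈ 226.296296.
T_3 − M_3 ≈ 17.3611.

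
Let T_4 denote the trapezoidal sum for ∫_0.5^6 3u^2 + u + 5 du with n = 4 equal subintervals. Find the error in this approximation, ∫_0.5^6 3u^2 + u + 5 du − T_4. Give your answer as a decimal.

Exact integral: ∫_0.5^6 f(u) du = 261.25.
T_4 = 266.44921875.
Error = 261.25 − 266.44921875 = -5.19921875.

-5.19921875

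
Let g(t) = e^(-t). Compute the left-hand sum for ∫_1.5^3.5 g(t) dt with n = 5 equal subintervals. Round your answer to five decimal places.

0.23408

Δt = (3.5 − 1.5)/5 = 0.4.
Left endpoints: 1.5, 1.9, 2.3, 2.7, 3.1.
g(1.5) ≈ 0.22313, g(1.9) ≈ 0.14957, g(2.3) ≈ 0.10026, g(2.7) ≈ 0.06721, g(3.1) ≈ 0.04505.
Sum = Δt · [g(1.5) + g(1.9) + g(2.3) + g(2.7) + g(3.1)].
Sum ≈ 0.23408.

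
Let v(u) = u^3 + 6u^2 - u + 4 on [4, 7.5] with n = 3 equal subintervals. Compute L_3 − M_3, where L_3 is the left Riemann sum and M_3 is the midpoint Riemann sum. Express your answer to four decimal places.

L_3 ≈ 1107.506944.
M_3 ≈ 1427.410590.
L_3 − M_3 ≈ -319.9036.

-319.9036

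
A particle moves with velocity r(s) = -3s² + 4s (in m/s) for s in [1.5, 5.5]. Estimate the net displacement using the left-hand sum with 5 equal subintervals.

Δs = (5.5 − 1.5)/5 = 0.8.
Left endpoints: 1.5, 2.3, 3.1, 3.9, 4.7.
r(1.5) = -0.75, r(2.3) = -6.67, r(3.1) = -16.43, r(3.9) = -30.03, r(4.7) = -47.47.
Sum = Δs · [r(1.5) + r(2.3) + r(3.1) + r(3.9) + r(4.7)].
Sum = -81.08.

-81.08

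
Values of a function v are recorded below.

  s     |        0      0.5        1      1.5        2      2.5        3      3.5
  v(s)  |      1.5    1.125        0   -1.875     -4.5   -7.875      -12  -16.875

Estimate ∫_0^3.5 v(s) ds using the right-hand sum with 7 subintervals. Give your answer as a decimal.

-21

Δs = 0.5.
Sum = 0.5·[1.125 + 0 + (-1.875) + (-4.5) + (-7.875) + (-12) + (-16.875)] = -21.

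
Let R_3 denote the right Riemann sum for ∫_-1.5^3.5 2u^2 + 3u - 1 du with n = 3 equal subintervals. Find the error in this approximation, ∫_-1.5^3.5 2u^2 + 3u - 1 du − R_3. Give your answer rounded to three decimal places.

Exact integral: ∫_-1.5^3.5 f(u) du ≈ 40.83333.
R_3 ≈ 74.62963.
Error ≈ 40.83333 − 74.62963 ≈ -33.796.

-33.796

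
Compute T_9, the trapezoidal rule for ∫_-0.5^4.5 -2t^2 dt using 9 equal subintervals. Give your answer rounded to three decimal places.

Δt = (4.5 − (-0.5))/9 = 5/9.
f(-0.5) = -0.5, f(1/18) = -1/162, f(11/18) = -121/162, f(7/6) = -49/18, f(31/18) = -961/162, f(41/18) = -1681/162, f(17/6) = -289/18, f(61/18) = -3721/162, f(71/18) = -5041/162, f(4.5) = -40.5.
T_9 = (Δt/2)·[f(t_0) + 2f(t_1) + ... + 2f(t_{8}) + f(t_9)].
Sum ≈ -61.348.

-61.348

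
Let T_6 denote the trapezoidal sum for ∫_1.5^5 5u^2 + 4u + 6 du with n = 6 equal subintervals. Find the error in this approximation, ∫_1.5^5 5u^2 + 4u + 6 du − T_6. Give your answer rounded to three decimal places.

Exact integral: ∫_1.5^5 f(u) du ≈ 269.20833.
T_6 ≈ 270.20081.
Error ≈ 269.20833 − 270.20081 ≈ -0.992.

-0.992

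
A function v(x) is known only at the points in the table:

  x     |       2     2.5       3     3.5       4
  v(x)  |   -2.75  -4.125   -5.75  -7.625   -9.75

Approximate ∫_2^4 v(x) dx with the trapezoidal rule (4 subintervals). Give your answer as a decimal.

-11.875

Δx = 0.5.
T_4 = (0.5/2)·[(-2.75) + 2·(-4.125) + 2·(-5.75) + 2·(-7.625) + (-9.75)] = -11.875.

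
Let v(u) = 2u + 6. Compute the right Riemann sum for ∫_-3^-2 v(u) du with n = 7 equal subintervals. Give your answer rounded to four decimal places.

1.1429

Δu = (-2 − (-3))/7 = 1/7.
Right endpoints: -20/7, -19/7, -18/7, -17/7, -16/7, -15/7, -2.
v(-20/7) = 2/7, v(-19/7) = 4/7, v(-18/7) = 6/7, v(-17/7) = 8/7, v(-16/7) = 10/7, v(-15/7) = 12/7, v(-2) = 2.
Sum = Δu · [v(-20/7) + v(-19/7) + v(-18/7) + ...].
Sum ≈ 1.1429.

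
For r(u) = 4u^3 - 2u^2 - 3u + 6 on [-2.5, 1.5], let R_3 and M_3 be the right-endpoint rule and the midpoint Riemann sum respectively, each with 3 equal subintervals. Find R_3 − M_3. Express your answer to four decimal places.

R_3 ≈ 21.851852.
M_3 ≈ -11.925926.
R_3 − M_3 ≈ 33.7778.

33.7778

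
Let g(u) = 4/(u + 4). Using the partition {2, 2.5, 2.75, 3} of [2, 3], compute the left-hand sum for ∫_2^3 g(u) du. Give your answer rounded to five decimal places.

Subinterval widths: 0.5, 0.25, 0.25.
Left endpoints: 2, 2.5, 2.75.
g(2) = 2/3, g(2.5) = 8/13, g(2.75) = 16/27.
Sum = Σ Δu_i · g(u_i).
Sum ≈ 0.63533.

0.63533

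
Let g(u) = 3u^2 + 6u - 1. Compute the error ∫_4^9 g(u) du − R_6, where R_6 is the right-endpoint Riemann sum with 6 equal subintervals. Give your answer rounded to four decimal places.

Exact integral: ∫_4^9 g(u) du = 855.
R_6 ≈ 950.486111.
Error ≈ 855 − 950.486111 ≈ -95.4861.

-95.4861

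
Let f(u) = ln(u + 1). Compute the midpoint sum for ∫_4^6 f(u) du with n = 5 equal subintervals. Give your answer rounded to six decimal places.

Δu = (6 − 4)/5 = 0.4.
Midpoints: 4.2, 4.6, 5, 5.4, 5.8.
f(4.2) ≈ 1.648659, f(4.6) ≈ 1.722767, f(5) ≈ 1.791759, f(5.4) ≈ 1.856298, f(5.8) ≈ 1.916923.
Sum = Δu · [f(4.2) + f(4.6) + f(5) + f(5.4) + f(5.8)].
Sum ≈ 3.574562.

3.574562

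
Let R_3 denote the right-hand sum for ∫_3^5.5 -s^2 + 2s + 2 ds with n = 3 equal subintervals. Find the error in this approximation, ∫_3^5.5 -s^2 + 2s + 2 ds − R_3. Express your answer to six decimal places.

7.060185

Exact integral: ∫_3^5.5 f(s) ds ≈ -20.20833333.
R_3 ≈ -27.26851852.
Error ≈ -20.20833333 − (-27.26851852) ≈ 7.060185.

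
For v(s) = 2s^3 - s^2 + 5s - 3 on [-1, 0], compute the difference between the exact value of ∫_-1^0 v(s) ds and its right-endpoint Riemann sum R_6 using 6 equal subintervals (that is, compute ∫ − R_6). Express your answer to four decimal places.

-0.6481

Exact integral: ∫_-1^0 v(s) ds ≈ -6.333333.
R_6 ≈ -5.685185.
Error ≈ -6.333333 − (-5.685185) ≈ -0.6481.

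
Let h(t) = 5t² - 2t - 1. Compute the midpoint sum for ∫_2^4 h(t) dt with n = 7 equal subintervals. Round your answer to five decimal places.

79.26531

Δt = (4 − 2)/7 = 2/7.
Midpoints: 15/7, 17/7, 19/7, 3, 23/7, 25/7, 27/7.
h(15/7) = 866/49, h(17/7) = 1158/49, h(19/7) = 1490/49, h(3) = 38, h(23/7) = 2274/49, h(25/7) = 2726/49, h(27/7) = 3218/49.
Sum = Δt · [h(15/7) + h(17/7) + h(19/7) + ...].
Sum ≈ 79.26531.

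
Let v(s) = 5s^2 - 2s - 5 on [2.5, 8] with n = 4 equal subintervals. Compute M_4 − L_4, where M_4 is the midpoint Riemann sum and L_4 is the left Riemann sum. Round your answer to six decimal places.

177.955078

M_4 ≈ 737.70898438.
L_4 = 559.75390625.
M_4 − L_4 ≈ 177.955078.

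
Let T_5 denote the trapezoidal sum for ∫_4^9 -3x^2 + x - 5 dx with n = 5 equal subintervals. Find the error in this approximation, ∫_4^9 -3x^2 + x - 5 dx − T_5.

Exact integral: ∫_4^9 f(x) dx = -657.5.
T_5 = -660.
Error = -657.5 − (-660) = 2.5.

2.5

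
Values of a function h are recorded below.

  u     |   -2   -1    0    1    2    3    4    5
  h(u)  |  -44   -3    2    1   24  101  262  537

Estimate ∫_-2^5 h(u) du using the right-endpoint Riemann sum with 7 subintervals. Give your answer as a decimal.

Δu = 1.
Sum = 1·[(-3) + 2 + 1 + 24 + 101 + 262 + 537] = 924.

924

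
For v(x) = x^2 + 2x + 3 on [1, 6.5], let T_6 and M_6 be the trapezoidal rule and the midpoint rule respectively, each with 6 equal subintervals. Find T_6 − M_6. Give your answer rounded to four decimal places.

1.1554

T_6 ≈ 149.728588.
M_6 ≈ 148.573206.
T_6 − M_6 ≈ 1.1554.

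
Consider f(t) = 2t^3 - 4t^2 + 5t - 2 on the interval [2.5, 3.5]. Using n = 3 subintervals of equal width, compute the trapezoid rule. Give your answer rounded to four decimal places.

Δt = (3.5 − 2.5)/3 = 1/3.
f(2.5) = 16.75, f(17/6) = 2759/108, f(19/6) = 4021/108, f(3.5) = 52.25.
T_3 = (Δt/2)·[f(t_0) + 2f(t_1) + 2f(t_2) + f(t_3)].
Sum ≈ 32.4259.

32.4259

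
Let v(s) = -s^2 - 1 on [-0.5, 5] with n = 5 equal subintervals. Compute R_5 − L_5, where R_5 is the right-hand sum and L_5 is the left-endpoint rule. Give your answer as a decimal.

R_5 = -61.93.
L_5 = -34.705.
R_5 − L_5 = -27.225.

-27.225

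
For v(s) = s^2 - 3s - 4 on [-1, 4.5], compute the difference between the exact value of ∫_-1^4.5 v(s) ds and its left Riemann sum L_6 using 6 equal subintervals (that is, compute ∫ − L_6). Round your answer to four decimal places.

Exact integral: ∫_-1^4.5 v(s) ds ≈ -20.166667.
L_6 ≈ -20.656829.
Error ≈ -20.166667 − (-20.656829) ≈ 0.4902.

0.4902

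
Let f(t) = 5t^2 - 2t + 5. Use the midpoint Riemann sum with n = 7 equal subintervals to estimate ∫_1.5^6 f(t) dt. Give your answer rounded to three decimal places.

342.350

Δt = (6 − 1.5)/7 = 9/14.
Midpoints: 51/28, 69/28, 87/28, 3.75, 123/28, 141/28, 159/28.
f(51/28) = 14069/784, f(69/28) = 23861/784, f(87/28) = 36893/784, f(3.75) = 67.8125, f(123/28) = 72677/784, f(141/28) = 95429/784, f(159/28) = 121421/784.
Sum = Δt · [f(51/28) + f(69/28) + f(87/28) + ...].
Sum ≈ 342.350.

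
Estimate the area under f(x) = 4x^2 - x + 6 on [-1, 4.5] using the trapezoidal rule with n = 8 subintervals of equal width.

Δx = (4.5 − (-1))/8 = 0.6875.
f(-1) = 11, f(-0.3125) = 6.703125, f(0.375) = 6.1875, f(1.0625) = 9.453125, f(1.75) = 16.5, f(2.4375) = 27.328125, f(3.125) = 41.9375, f(3.8125) = 60.328125, f(4.5) = 82.5.
T_8 = (Δx/2)·[f(x_0) + 2f(x_1) + ... + 2f(x_{7}) + f(x_8)].
Sum = 147.94140625.

147.94140625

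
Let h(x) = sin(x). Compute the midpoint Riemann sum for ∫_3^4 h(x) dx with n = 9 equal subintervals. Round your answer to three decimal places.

Δx = (4 − 3)/9 = 1/9.
Midpoints: 55/18, 19/6, 59/18, 61/18, 3.5, 65/18, 67/18, 23/6, 71/18.
h(55/18) ≈ 0.086, h(19/6) ≈ -0.025, h(59/18) ≈ -0.136, h(61/18) ≈ -0.245, h(3.5) ≈ -0.351, h(65/18) ≈ -0.452, h(67/18) ≈ -0.549, h(23/6) ≈ -0.638, h(71/18) ≈ -0.719.
Sum = Δx · [h(55/18) + h(19/6) + h(59/18) + ...].
Sum ≈ -0.337.

-0.337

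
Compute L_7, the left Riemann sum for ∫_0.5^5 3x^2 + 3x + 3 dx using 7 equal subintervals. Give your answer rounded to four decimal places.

148.2245

Δx = (5 − 0.5)/7 = 9/14.
Left endpoints: 0.5, 8/7, 25/14, 17/7, 43/14, 26/7, 61/14.
f(0.5) = 5.25, f(8/7) = 507/49, f(25/14) = 3513/196, f(17/7) = 1371/49, f(43/14) = 7941/196, f(26/7) = 2721/49, f(61/14) = 14313/196.
Sum = Δx · [f(0.5) + f(8/7) + f(25/14) + ...].
Sum ≈ 148.2245.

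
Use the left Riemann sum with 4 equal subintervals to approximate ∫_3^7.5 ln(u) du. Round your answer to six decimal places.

Δu = (7.5 − 3)/4 = 1.125.
Left endpoints: 3, 4.125, 5.25, 6.375.
f(3) ≈ 1.098612, f(4.125) ≈ 1.417066, f(5.25) ≈ 1.658228, f(6.375) ≈ 1.852384.
Sum = Δu · [f(3) + f(4.125) + f(5.25) + f(6.375)].
Sum ≈ 6.779577.

6.779577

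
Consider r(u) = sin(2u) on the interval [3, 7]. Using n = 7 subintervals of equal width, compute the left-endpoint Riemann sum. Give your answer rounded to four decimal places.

Δu = (7 − 3)/7 = 4/7.
Left endpoints: 3, 25/7, 29/7, 33/7, 37/7, 41/7, 45/7.
r(3) ≈ -0.2794, r(25/7) ≈ 0.7576, r(29/7) ≈ 0.9082, r(33/7) ≈ -0.0038, r(37/7) ≈ -0.9114, r(41/7) ≈ -0.7527, r(45/7) ≈ 0.2867.
Sum = Δu · [r(3) + r(25/7) + r(29/7) + ...].
Sum ≈ 0.0030.

0.0030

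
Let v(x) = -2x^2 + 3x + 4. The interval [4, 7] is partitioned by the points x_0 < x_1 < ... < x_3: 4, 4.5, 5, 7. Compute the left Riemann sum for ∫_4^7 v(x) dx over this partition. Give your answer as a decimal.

-81.5

Subinterval widths: 0.5, 0.5, 2.
Left endpoints: 4, 4.5, 5.
v(4) = -16, v(4.5) = -23, v(5) = -31.
Sum = Σ Δx_i · v(x_i).
Sum = -81.5.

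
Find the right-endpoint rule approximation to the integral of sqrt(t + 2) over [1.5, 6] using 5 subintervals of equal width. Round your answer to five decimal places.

11.14450

Δt = (6 − 1.5)/5 = 0.9.
Right endpoints: 2.4, 3.3, 4.2, 5.1, 6.
f(2.4) ≈ 2.09762, f(3.3) ≈ 2.30217, f(4.2) ≈ 2.48998, f(5.1) ≈ 2.66458, f(6) ≈ 2.82843.
Sum = Δt · [f(2.4) + f(3.3) + f(4.2) + f(5.1) + f(6)].
Sum ≈ 11.14450.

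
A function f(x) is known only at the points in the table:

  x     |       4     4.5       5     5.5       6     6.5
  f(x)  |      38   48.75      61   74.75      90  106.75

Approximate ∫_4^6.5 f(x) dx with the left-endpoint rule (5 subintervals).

Δx = 0.5.
Sum = 0.5·[38 + 48.75 + 61 + 74.75 + 90] = 156.25.

156.25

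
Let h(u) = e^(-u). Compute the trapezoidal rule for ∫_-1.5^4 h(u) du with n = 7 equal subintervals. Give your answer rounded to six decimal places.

Δu = (4 − (-1.5))/7 = 11/14.
h(-1.5) ≈ 4.481689, h(-5/7) ≈ 2.042727, h(1/14) ≈ 0.931063, h(6/7) ≈ 0.424373, h(23/14) ≈ 0.193427, h(17/7) ≈ 0.088163, h(45/14) ≈ 0.040184, h(4) ≈ 0.018316.
T_7 = (Δu/2)·[h(u_0) + 2h(u_1) + ... + 2h(u_{6}) + h(u_7)].
Sum ≈ 4.690666.

4.690666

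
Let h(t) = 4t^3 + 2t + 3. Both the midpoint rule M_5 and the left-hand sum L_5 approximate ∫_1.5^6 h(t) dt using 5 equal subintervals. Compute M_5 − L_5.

345.76875

M_5 = 1324.51875.
L_5 = 978.75.
M_5 − L_5 = 345.76875.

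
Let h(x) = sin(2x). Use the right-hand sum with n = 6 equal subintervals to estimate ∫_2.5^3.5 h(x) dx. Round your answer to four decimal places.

Δx = (3.5 − 2.5)/6 = 1/6.
Right endpoints: 8/3, 17/6, 3, 19/6, 10/3, 3.5.
h(8/3) ≈ -0.8133, h(17/6) ≈ -0.5782, h(3) ≈ -0.2794, h(19/6) ≈ 0.0501, h(10/3) ≈ 0.3742, h(3.5) ≈ 0.6570.
Sum = Δx · [h(8/3) + h(17/6) + h(3) + ...].
Sum ≈ -0.0983.

-0.0983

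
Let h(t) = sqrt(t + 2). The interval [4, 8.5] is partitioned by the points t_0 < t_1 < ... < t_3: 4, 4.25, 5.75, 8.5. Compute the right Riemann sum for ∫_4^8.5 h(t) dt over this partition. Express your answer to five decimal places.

13.71184

Subinterval widths: 0.25, 1.5, 2.75.
Right endpoints: 4.25, 5.75, 8.5.
h(4.25) ≈ 2.50000, h(5.75) ≈ 2.78388, h(8.5) ≈ 3.24037.
Sum = Σ Δt_i · h(t_i).
Sum ≈ 13.71184.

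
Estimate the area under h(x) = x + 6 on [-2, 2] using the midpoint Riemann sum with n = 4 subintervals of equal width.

24

Δx = (2 − (-2))/4 = 1.
Midpoints: -1.5, -0.5, 0.5, 1.5.
h(-1.5) = 4.5, h(-0.5) = 5.5, h(0.5) = 6.5, h(1.5) = 7.5.
Sum = Δx · [h(-1.5) + h(-0.5) + h(0.5) + h(1.5)].
Sum = 24.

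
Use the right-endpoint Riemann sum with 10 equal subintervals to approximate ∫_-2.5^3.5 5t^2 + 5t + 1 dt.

Δt = (3.5 − (-2.5))/10 = 0.6.
Right endpoints: -1.9, -1.3, -0.7, -0.1, 0.5, 1.1, 1.7, 2.3, 2.9, 3.5.
f(-1.9) = 9.55, f(-1.3) = 2.95, f(-0.7) = -0.05, f(-0.1) = 0.55, f(0.5) = 4.75, f(1.1) = 12.55, f(1.7) = 23.95, f(2.3) = 38.95, f(2.9) = 57.55, f(3.5) = 79.75.
Sum = Δt · [f(-1.9) + f(-1.3) + f(-0.7) + ...].
Sum = 138.3.

138.3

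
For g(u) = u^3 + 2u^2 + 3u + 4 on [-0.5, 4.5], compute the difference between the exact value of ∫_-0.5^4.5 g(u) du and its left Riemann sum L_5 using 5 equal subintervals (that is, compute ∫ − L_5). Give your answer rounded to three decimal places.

Exact integral: ∫_-0.5^4.5 g(u) du ≈ 213.33333.
L_5 = 146.875.
Error ≈ 213.33333 − 146.875 ≈ 66.458.

66.458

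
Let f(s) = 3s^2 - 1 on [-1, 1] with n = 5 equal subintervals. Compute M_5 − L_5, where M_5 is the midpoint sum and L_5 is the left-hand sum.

-0.24

M_5 = -0.08.
L_5 = 0.16.
M_5 − L_5 = -0.24.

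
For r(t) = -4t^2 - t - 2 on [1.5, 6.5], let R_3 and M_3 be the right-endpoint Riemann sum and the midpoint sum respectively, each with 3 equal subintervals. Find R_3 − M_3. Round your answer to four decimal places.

-151.3889

R_3 ≈ -538.425926.
M_3 ≈ -387.037037.
R_3 − M_3 ≈ -151.3889.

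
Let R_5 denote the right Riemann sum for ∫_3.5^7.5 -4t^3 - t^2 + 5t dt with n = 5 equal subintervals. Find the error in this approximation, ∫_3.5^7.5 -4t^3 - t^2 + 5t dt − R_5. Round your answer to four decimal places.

644.5867

Exact integral: ∫_3.5^7.5 f(t) dt ≈ -3030.333333.
R_5 = -3674.92.
Error ≈ -3030.333333 − (-3674.92) ≈ 644.5867.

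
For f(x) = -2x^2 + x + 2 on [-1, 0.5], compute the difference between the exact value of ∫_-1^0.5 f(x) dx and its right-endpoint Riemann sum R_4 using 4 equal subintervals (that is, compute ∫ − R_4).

-0.4921875

Exact integral: ∫_-1^0.5 f(x) dx = 1.875.
R_4 = 2.3671875.
Error = 1.875 − 2.3671875 = -0.4921875.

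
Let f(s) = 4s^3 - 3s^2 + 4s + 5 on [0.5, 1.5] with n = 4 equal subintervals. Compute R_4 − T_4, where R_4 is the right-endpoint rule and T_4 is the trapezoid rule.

R_4 = 12.21875.
T_4 = 10.84375.
R_4 − T_4 = 1.375.

1.375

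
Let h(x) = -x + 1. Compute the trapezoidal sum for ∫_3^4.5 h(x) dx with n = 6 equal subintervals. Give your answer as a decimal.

-4.125

Δx = (4.5 − 3)/6 = 0.25.
h(3) = -2, h(3.25) = -2.25, h(3.5) = -2.5, h(3.75) = -2.75, h(4) = -3, h(4.25) = -3.25, h(4.5) = -3.5.
T_6 = (Δx/2)·[h(x_0) + 2h(x_1) + ... + 2h(x_{5}) + h(x_6)].
Sum = -4.125.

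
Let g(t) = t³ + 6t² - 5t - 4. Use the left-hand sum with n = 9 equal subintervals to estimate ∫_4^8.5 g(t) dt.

Δt = (8.5 − 4)/9 = 0.5.
Left endpoints: 4, 4.5, 5, 5.5, 6, 6.5, 7, 7.5, 8.
g(4) = 136, g(4.5) = 186.125, g(5) = 246, g(5.5) = 316.375, g(6) = 398, g(6.5) = 491.625, g(7) = 598, g(7.5) = 717.875, g(8) = 852.
Sum = Δt · [g(4) + g(4.5) + g(5) + ...].
Sum = 1971.

1971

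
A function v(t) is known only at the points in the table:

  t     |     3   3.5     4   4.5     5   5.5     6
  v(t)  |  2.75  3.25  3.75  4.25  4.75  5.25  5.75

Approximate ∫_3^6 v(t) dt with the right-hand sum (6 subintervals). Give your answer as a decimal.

Δt = 0.5.
Sum = 0.5·[3.25 + 3.75 + 4.25 + 4.75 + 5.25 + 5.75] = 13.5.

13.5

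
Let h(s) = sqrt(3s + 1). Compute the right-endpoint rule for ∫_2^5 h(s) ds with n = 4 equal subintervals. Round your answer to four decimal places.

Δs = (5 − 2)/4 = 0.75.
Right endpoints: 2.75, 3.5, 4.25, 5.
h(2.75) ≈ 3.0414, h(3.5) ≈ 3.3912, h(4.25) ≈ 3.7081, h(5) ≈ 4.0000.
Sum = Δs · [h(2.75) + h(3.5) + h(4.25) + h(5)].
Sum ≈ 10.6055.

10.6055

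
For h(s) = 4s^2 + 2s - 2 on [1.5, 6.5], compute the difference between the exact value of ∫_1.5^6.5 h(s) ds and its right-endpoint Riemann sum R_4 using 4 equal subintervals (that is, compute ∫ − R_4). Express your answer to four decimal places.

Exact integral: ∫_1.5^6.5 h(s) ds ≈ 391.666667.
R_4 = 503.125.
Error ≈ 391.666667 − 503.125 ≈ -111.4583.

-111.4583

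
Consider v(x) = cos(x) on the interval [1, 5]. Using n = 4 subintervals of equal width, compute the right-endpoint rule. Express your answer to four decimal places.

-1.7761

Δx = (5 − 1)/4 = 1.
Right endpoints: 2, 3, 4, 5.
v(2) ≈ -0.4161, v(3) ≈ -0.9900, v(4) ≈ -0.6536, v(5) ≈ 0.2837.
Sum = Δx · [v(2) + v(3) + v(4) + v(5)].
Sum ≈ -1.7761.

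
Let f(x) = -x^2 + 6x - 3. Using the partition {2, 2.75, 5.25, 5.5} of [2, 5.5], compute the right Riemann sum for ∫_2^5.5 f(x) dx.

Subinterval widths: 0.75, 2.5, 0.25.
Right endpoints: 2.75, 5.25, 5.5.
f(2.75) = 5.9375, f(5.25) = 0.9375, f(5.5) = -0.25.
Sum = Σ Δx_i · f(x_i).
Sum = 6.734375.

6.734375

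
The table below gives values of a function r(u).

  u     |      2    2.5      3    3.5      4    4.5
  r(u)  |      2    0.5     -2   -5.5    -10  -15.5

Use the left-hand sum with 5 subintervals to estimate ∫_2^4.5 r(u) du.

-7.5

Δu = 0.5.
Sum = 0.5·[2 + 0.5 + (-2) + (-5.5) + (-10)] = -7.5.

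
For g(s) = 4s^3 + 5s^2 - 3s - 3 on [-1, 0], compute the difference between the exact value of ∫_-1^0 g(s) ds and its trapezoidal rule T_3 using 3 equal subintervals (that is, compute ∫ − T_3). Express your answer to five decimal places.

0.01852

Exact integral: ∫_-1^0 g(s) ds ≈ -0.8333333.
T_3 ≈ -0.8518519.
Error ≈ -0.8333333 − (-0.8518519) ≈ 0.01852.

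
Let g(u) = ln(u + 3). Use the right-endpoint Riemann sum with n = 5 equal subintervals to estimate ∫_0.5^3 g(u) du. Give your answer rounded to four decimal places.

3.9982

Δu = (3 − 0.5)/5 = 0.5.
Right endpoints: 1, 1.5, 2, 2.5, 3.
g(1) ≈ 1.3863, g(1.5) ≈ 1.5041, g(2) ≈ 1.6094, g(2.5) ≈ 1.7047, g(3) ≈ 1.7918.
Sum = Δu · [g(1) + g(1.5) + g(2) + g(2.5) + g(3)].
Sum ≈ 3.9982.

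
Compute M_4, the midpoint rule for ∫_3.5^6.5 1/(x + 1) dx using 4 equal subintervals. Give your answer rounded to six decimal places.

0.510090

Δx = (6.5 − 3.5)/4 = 0.75.
Midpoints: 3.875, 4.625, 5.375, 6.125.
f(3.875) = 8/39, f(4.625) = 8/45, f(5.375) = 8/51, f(6.125) = 8/57.
Sum = Δx · [f(3.875) + f(4.625) + f(5.375) + f(6.125)].
Sum ≈ 0.510090.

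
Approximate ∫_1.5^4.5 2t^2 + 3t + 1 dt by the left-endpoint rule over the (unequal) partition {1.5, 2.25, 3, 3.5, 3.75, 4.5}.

74.1875

Subinterval widths: 0.75, 0.75, 0.5, 0.25, 0.75.
Left endpoints: 1.5, 2.25, 3, 3.5, 3.75.
f(1.5) = 10, f(2.25) = 17.875, f(3) = 28, f(3.5) = 36, f(3.75) = 40.375.
Sum = Σ Δt_i · f(t_i).
Sum = 74.1875.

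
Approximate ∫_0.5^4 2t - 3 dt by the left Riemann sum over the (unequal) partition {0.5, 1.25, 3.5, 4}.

Subinterval widths: 0.75, 2.25, 0.5.
Left endpoints: 0.5, 1.25, 3.5.
f(0.5) = -2, f(1.25) = -0.5, f(3.5) = 4.
Sum = Σ Δt_i · f(t_i).
Sum = -0.625.

-0.625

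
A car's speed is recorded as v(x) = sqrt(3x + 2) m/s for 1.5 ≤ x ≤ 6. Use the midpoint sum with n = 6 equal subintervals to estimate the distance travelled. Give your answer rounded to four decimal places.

Δx = (6 − 1.5)/6 = 0.75.
Midpoints: 1.875, 2.625, 3.375, 4.125, 4.875, 5.625.
v(1.875) ≈ 2.7613, v(2.625) ≈ 3.1425, v(3.375) ≈ 3.4821, v(4.125) ≈ 3.7914, v(4.875) ≈ 4.0774, v(5.625) ≈ 4.3445.
Sum = Δx · [v(1.875) + v(2.625) + v(3.375) + ...].
Sum ≈ 16.1994.

16.1994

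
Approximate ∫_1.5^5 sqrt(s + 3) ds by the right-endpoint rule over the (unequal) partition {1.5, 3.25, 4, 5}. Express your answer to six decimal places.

9.187741

Subinterval widths: 1.75, 0.75, 1.
Right endpoints: 3.25, 4, 5.
f(3.25) ≈ 2.500000, f(4) ≈ 2.645751, f(5) ≈ 2.828427.
Sum = Σ Δs_i · f(s_i).
Sum ≈ 9.187741.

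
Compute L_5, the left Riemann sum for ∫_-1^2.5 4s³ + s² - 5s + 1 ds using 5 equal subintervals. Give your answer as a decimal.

17.85

Δs = (2.5 − (-1))/5 = 0.7.
Left endpoints: -1, -0.3, 0.4, 1.1, 1.8.
f(-1) = 3, f(-0.3) = 2.482, f(0.4) = -0.584, f(1.1) = 2.034, f(1.8) = 18.568.
Sum = Δs · [f(-1) + f(-0.3) + f(0.4) + f(1.1) + f(1.8)].
Sum = 17.85.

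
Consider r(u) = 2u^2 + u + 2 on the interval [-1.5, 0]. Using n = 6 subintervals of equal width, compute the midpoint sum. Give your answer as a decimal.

4.109375

Δu = (0 − (-1.5))/6 = 0.25.
Midpoints: -1.375, -1.125, -0.875, -0.625, -0.375, -0.125.
r(-1.375) = 4.40625, r(-1.125) = 3.40625, r(-0.875) = 2.65625, r(-0.625) = 2.15625, r(-0.375) = 1.90625, r(-0.125) = 1.90625.
Sum = Δu · [r(-1.375) + r(-1.125) + r(-0.875) + ...].
Sum = 4.109375.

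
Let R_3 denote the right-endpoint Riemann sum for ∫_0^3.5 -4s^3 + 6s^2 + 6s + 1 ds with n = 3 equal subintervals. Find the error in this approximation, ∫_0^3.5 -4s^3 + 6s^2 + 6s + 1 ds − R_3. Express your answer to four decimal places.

Exact integral: ∫_0^3.5 f(s) ds = -24.0625.
R_3 ≈ -80.888889.
Error ≈ -24.0625 − (-80.888889) ≈ 56.8264.

56.8264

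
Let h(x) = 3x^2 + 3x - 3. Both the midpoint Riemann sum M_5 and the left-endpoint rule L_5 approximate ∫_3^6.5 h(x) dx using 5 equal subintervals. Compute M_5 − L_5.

37.30125

M_5 = 286.57125.
L_5 = 249.27.
M_5 − L_5 = 37.30125.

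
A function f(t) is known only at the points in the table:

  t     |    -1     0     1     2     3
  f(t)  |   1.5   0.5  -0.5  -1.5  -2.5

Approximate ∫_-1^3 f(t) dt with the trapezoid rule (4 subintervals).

-2

Δt = 1.
T_4 = (1/2)·[1.5 + 2·0.5 + 2·(-0.5) + 2·(-1.5) + (-2.5)] = -2.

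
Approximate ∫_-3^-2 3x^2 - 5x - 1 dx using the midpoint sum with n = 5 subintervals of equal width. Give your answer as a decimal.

30.49

Δx = (-2 − (-3))/5 = 0.2.
Midpoints: -2.9, -2.7, -2.5, -2.3, -2.1.
f(-2.9) = 38.73, f(-2.7) = 34.37, f(-2.5) = 30.25, f(-2.3) = 26.37, f(-2.1) = 22.73.
Sum = Δx · [f(-2.9) + f(-2.7) + f(-2.5) + f(-2.3) + f(-2.1)].
Sum = 30.49.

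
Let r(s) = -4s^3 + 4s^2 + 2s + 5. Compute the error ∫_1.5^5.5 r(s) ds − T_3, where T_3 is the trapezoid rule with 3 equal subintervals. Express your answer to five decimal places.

45.03704

Exact integral: ∫_1.5^5.5 r(s) ds ≈ -644.6666667.
T_3 ≈ -689.7037037.
Error ≈ -644.6666667 − (-689.7037037) ≈ 45.03704.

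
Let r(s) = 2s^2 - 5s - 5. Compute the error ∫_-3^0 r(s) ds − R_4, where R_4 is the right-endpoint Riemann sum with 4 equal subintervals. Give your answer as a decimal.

Exact integral: ∫_-3^0 r(s) ds = 25.5.
R_4 = 13.6875.
Error = 25.5 − 13.6875 = 11.8125.

11.8125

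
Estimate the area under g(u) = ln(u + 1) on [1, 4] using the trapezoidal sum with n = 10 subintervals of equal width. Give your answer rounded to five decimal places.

Δu = (4 − 1)/10 = 0.3.
g(1) ≈ 0.69315, g(1.3) ≈ 0.83291, g(1.6) ≈ 0.95551, g(1.9) ≈ 1.06471, g(2.2) ≈ 1.16315, g(2.5) ≈ 1.25276, g(2.8) ≈ 1.33500, g(3.1) ≈ 1.41099, g(3.4) ≈ 1.48160, g(3.7) ≈ 1.54756, g(4) ≈ 1.60944.
T_10 = (Δu/2)·[g(u_0) + 2g(u_1) + ... + 2g(u_{9}) + g(u_10)].
Sum ≈ 3.65865.

3.65865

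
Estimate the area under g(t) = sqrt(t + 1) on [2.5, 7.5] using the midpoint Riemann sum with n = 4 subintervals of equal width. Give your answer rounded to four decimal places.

12.1620

Δt = (7.5 − 2.5)/4 = 1.25.
Midpoints: 3.125, 4.375, 5.625, 6.875.
g(3.125) ≈ 2.0310, g(4.375) ≈ 2.3184, g(5.625) ≈ 2.5739, g(6.875) ≈ 2.8062.
Sum = Δt · [g(3.125) + g(4.375) + g(5.625) + g(6.875)].
Sum ≈ 12.1620.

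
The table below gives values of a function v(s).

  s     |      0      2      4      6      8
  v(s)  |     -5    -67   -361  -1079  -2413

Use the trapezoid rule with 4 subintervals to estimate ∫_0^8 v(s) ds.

-5432

Δs = 2.
T_4 = (2/2)·[(-5) + 2·(-67) + 2·(-361) + 2·(-1079) + (-2413)] = -5432.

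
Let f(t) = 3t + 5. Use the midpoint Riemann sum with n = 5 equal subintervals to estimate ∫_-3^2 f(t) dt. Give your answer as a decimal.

Δt = (2 − (-3))/5 = 1.
Midpoints: -2.5, -1.5, -0.5, 0.5, 1.5.
f(-2.5) = -2.5, f(-1.5) = 0.5, f(-0.5) = 3.5, f(0.5) = 6.5, f(1.5) = 9.5.
Sum = Δt · [f(-2.5) + f(-1.5) + f(-0.5) + f(0.5) + f(1.5)].
Sum = 17.5.

17.5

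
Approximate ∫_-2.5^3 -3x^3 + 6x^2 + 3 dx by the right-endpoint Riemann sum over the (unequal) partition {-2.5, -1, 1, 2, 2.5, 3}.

Subinterval widths: 1.5, 2, 1, 0.5, 0.5.
Right endpoints: -1, 1, 2, 2.5, 3.
f(-1) = 12, f(1) = 6, f(2) = 3, f(2.5) = -6.375, f(3) = -24.
Sum = Σ Δx_i · f(x_i).
Sum = 17.8125.

17.8125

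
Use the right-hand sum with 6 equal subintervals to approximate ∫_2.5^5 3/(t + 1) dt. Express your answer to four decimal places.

1.5449

Δt = (5 − 2.5)/6 = 5/12.
Right endpoints: 35/12, 10/3, 3.75, 25/6, 55/12, 5.
f(35/12) = 36/47, f(10/3) = 9/13, f(3.75) = 12/19, f(25/6) = 18/31, f(55/12) = 36/67, f(5) = 0.5.
Sum = Δt · [f(35/12) + f(10/3) + f(3.75) + ...].
Sum ≈ 1.5449.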